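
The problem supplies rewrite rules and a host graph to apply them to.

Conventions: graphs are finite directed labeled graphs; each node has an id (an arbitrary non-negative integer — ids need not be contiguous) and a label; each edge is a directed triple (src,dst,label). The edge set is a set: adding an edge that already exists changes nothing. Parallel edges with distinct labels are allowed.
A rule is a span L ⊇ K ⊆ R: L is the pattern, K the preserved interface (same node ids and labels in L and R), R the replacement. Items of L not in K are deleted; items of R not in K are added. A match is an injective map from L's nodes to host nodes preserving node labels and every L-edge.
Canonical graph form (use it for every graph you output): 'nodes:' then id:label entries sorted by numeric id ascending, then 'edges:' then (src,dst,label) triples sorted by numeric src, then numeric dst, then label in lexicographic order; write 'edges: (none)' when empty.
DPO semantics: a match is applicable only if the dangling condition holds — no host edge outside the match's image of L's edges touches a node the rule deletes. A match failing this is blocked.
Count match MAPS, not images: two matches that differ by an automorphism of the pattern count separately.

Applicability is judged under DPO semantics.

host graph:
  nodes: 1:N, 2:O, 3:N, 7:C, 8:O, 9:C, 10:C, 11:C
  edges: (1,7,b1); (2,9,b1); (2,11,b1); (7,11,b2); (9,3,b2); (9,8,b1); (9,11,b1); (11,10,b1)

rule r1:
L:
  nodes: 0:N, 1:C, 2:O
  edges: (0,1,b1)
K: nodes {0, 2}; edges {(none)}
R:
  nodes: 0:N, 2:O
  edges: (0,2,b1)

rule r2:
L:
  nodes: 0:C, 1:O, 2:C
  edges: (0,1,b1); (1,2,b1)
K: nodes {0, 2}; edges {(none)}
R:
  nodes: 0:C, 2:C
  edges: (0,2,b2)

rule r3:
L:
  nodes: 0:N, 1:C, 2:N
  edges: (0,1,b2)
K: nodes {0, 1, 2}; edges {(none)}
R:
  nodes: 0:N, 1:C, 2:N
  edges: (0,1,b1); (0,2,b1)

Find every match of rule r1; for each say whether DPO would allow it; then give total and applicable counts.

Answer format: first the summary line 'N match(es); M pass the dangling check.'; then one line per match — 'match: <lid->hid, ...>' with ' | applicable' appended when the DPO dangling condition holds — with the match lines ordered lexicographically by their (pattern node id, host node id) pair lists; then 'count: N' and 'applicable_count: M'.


2 match(es); 0 pass the dangling check.
match: 0->1, 1->7, 2->2
match: 0->1, 1->7, 2->8
count: 2
applicable_count: 0


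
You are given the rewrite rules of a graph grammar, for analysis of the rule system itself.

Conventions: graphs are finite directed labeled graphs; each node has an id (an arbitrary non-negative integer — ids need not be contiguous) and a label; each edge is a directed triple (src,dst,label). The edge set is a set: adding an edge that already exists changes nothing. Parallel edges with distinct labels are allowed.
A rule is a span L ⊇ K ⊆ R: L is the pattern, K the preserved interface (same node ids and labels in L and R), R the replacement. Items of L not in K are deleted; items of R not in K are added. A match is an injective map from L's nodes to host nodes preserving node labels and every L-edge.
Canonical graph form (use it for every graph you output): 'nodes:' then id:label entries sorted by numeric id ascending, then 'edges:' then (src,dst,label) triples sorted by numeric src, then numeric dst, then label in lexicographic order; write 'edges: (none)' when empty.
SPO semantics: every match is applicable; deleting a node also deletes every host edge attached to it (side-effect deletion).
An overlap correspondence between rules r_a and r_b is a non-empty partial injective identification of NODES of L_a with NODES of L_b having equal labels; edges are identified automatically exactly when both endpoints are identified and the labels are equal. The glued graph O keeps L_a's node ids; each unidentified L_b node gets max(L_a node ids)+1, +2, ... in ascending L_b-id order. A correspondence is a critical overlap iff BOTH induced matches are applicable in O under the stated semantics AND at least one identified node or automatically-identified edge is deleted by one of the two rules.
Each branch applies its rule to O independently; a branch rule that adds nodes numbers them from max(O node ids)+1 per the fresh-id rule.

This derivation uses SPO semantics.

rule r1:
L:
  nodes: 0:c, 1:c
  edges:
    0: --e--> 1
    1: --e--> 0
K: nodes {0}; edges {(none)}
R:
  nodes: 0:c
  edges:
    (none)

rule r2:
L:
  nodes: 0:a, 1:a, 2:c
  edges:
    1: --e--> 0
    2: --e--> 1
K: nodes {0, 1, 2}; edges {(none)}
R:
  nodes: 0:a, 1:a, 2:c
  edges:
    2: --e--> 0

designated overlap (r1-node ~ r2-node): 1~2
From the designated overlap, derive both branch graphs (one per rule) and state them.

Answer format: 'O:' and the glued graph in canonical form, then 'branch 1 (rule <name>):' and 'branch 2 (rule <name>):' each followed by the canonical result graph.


O:
nodes: 0:c, 1:c, 2:a, 3:a
edges: (0,1,e); (1,0,e); (1,3,e); (3,2,e)
branch 1 (rule r1):
nodes: 0:c, 2:a, 3:a
edges: (3,2,e)
branch 2 (rule r2):
nodes: 0:c, 1:c, 2:a, 3:a
edges: (0,1,e); (1,0,e); (1,2,e)


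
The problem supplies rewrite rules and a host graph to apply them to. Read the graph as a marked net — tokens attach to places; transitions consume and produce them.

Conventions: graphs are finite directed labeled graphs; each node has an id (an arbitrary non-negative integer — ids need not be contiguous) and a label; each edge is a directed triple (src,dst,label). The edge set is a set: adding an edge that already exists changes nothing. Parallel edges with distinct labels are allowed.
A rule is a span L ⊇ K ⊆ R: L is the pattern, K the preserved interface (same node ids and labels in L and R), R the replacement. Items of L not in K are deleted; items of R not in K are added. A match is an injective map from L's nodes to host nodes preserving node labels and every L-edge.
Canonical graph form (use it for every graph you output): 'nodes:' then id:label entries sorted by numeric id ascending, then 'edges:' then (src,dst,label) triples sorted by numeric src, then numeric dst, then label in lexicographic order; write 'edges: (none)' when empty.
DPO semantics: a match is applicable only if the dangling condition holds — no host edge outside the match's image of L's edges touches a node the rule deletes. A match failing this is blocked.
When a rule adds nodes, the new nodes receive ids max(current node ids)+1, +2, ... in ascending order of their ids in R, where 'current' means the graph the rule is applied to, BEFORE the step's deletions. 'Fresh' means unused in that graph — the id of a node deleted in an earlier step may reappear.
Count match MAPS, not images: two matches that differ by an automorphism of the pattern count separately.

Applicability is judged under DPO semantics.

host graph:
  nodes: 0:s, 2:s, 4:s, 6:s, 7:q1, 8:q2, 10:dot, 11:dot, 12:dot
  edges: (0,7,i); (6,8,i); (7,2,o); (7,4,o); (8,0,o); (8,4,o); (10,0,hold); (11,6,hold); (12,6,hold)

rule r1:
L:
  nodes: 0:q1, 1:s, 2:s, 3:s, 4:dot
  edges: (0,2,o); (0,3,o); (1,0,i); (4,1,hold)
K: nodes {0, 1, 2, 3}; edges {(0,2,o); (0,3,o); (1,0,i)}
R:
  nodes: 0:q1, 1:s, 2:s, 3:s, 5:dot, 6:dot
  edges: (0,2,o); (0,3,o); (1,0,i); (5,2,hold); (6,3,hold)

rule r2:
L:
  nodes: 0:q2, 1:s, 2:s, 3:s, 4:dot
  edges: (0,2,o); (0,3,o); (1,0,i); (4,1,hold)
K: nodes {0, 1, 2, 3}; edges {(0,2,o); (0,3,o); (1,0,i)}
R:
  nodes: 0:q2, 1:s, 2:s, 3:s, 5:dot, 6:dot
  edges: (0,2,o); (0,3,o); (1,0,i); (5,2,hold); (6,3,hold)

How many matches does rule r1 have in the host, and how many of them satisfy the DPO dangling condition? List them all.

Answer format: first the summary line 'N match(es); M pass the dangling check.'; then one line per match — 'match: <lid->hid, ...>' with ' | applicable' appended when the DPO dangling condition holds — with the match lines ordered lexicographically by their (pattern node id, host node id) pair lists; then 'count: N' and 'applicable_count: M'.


2 match(es); 2 pass the dangling check.
match: 0->7, 1->0, 2->2, 3->4, 4->10 | applicable
match: 0->7, 1->0, 2->4, 3->2, 4->10 | applicable
count: 2
applicable_count: 2


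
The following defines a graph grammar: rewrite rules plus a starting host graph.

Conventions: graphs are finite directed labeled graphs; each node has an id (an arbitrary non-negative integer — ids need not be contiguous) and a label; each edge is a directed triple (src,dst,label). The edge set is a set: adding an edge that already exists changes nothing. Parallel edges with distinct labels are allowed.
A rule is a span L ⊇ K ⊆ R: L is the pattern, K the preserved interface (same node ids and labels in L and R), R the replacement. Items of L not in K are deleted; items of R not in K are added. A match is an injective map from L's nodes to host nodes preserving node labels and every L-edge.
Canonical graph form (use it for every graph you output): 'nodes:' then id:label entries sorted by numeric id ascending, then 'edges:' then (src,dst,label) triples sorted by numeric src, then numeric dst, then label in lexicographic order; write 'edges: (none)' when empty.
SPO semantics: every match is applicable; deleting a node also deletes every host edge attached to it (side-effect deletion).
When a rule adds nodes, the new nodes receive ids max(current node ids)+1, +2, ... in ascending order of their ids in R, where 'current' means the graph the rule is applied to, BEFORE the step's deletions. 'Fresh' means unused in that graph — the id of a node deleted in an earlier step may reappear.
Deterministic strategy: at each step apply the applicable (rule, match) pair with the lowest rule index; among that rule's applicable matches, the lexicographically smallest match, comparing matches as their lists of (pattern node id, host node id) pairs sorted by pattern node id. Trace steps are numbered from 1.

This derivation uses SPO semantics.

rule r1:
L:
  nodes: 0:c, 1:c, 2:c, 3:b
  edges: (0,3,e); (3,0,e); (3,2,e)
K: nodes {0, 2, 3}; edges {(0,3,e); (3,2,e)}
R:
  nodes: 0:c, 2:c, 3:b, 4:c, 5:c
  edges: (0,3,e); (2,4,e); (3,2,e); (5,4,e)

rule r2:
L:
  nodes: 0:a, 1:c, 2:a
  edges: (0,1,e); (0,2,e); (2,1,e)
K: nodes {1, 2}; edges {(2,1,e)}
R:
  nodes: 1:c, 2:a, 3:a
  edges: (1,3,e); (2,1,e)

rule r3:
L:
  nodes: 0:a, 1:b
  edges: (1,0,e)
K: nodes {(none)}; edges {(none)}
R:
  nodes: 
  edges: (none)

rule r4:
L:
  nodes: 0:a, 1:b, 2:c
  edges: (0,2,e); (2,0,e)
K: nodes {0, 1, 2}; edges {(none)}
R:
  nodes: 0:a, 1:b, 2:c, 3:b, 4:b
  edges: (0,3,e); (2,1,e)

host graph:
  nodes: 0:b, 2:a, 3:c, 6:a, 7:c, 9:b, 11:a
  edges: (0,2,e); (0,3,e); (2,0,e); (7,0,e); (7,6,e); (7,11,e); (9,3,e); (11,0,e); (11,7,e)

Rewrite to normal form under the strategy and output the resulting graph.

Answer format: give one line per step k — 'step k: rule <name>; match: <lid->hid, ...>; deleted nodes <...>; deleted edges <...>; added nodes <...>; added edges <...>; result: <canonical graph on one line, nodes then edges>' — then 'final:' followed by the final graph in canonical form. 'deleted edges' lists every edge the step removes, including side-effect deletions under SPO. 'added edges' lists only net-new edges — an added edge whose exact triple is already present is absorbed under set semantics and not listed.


step 1: rule r3; match: 0->2, 1->0; deleted nodes 0, 2; deleted edges (0,2,e); (0,3,e); (2,0,e); (7,0,e); (11,0,e); added nodes (none); added edges (none); result: nodes: 3:c, 6:a, 7:c, 9:b, 11:a edges: (7,6,e); (7,11,e); (9,3,e); (11,7,e)
step 2: rule r4; match: 0->11, 1->9, 2->7; deleted nodes (none); deleted edges (7,11,e); (11,7,e); added nodes 12, 13; added edges (7,9,e); (11,12,e); result: nodes: 3:c, 6:a, 7:c, 9:b, 11:a, 12:b, 13:b edges: (7,6,e); (7,9,e); (9,3,e); (11,12,e)
final:
nodes: 3:c, 6:a, 7:c, 9:b, 11:a, 12:b, 13:b
edges: (7,6,e); (7,9,e); (9,3,e); (11,12,e)


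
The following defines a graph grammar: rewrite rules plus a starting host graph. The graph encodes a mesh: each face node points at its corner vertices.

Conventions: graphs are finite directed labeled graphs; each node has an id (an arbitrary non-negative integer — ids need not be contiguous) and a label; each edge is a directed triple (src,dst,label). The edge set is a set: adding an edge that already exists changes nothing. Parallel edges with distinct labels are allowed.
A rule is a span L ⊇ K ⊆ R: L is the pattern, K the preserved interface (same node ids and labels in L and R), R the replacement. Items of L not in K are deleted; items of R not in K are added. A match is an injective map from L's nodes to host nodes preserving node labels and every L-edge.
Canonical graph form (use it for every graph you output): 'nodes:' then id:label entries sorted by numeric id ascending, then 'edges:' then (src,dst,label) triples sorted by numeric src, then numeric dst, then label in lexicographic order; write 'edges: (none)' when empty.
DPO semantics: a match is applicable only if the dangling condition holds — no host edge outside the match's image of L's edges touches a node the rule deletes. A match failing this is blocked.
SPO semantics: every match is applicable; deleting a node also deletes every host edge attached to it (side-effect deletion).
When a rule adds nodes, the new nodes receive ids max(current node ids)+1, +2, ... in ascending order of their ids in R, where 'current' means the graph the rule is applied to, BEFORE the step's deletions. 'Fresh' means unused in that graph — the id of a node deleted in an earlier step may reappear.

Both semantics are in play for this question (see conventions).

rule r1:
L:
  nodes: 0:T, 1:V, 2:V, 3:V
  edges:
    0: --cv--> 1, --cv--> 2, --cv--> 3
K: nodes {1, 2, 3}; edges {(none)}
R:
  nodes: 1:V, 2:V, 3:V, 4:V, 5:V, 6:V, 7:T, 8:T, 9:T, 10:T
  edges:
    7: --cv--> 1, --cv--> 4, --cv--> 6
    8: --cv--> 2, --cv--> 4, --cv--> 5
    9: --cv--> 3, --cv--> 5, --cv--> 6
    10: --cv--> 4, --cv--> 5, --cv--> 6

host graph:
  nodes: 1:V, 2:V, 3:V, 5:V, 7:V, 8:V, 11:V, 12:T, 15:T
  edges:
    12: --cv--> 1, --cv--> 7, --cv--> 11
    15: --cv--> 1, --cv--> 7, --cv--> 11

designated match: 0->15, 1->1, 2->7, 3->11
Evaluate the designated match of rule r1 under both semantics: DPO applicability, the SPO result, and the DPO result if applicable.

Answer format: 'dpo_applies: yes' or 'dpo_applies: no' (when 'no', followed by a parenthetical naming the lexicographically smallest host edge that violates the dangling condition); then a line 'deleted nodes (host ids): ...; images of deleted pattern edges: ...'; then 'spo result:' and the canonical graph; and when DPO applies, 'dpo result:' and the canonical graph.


dpo_applies: yes
deleted nodes (host ids): 15; images of deleted pattern edges: (15,1,cv); (15,7,cv); (15,11,cv)
spo result:
nodes: 1:V, 2:V, 3:V, 5:V, 7:V, 8:V, 11:V, 12:T, 16:V, 17:V, 18:V, 19:T, 20:T, 21:T, 22:T
edges: (12,1,cv); (12,7,cv); (12,11,cv); (19,1,cv); (19,16,cv); (19,18,cv); (20,7,cv); (20,16,cv); (20,17,cv); (21,11,cv); (21,17,cv); (21,18,cv); (22,16,cv); (22,17,cv); (22,18,cv)
dpo result:
nodes: 1:V, 2:V, 3:V, 5:V, 7:V, 8:V, 11:V, 12:T, 16:V, 17:V, 18:V, 19:T, 20:T, 21:T, 22:T
edges: (12,1,cv); (12,7,cv); (12,11,cv); (19,1,cv); (19,16,cv); (19,18,cv); (20,7,cv); (20,16,cv); (20,17,cv); (21,11,cv); (21,17,cv); (21,18,cv); (22,16,cv); (22,17,cv); (22,18,cv)


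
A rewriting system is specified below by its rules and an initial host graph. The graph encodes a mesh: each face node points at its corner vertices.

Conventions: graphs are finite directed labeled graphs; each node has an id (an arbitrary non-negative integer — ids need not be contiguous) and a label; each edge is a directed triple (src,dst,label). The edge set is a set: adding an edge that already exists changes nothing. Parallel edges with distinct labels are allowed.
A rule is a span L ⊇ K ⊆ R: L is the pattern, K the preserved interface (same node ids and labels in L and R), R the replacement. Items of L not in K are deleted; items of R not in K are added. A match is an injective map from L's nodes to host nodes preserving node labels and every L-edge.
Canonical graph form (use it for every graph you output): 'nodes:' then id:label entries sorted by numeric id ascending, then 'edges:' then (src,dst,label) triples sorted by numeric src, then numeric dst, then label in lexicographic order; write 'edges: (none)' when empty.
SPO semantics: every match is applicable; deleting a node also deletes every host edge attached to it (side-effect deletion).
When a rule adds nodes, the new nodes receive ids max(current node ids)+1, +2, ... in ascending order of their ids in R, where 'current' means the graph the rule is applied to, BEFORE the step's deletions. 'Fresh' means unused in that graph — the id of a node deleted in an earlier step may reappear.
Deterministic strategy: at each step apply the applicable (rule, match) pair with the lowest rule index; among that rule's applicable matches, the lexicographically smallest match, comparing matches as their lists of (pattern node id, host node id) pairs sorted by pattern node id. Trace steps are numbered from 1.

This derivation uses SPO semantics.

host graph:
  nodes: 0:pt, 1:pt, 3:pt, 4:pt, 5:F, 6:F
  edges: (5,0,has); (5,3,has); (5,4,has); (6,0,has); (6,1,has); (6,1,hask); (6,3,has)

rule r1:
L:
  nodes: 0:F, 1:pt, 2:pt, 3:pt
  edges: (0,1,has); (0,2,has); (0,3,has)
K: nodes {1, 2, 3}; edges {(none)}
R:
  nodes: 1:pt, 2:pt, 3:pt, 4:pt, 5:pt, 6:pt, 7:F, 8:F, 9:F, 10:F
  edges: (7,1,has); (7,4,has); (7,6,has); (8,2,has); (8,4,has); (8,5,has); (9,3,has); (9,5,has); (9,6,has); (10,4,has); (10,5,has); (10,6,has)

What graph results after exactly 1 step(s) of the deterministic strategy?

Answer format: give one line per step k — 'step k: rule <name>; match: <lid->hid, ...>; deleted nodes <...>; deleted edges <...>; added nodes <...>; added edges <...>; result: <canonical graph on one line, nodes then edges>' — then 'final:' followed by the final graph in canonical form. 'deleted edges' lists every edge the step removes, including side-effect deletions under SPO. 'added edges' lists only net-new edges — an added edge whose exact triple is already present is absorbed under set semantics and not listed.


step 1: rule r1; match: 0->5, 1->0, 2->3, 3->4; deleted nodes 5; deleted edges (5,0,has); (5,3,has); (5,4,has); added nodes 7, 8, 9, 10, 11, 12, 13; added edges (10,0,has); (10,7,has); (10,9,has); (11,3,has); (11,7,has); (11,8,has); (12,4,has); (12,8,has); (12,9,has); (13,7,has); (13,8,has); (13,9,has); result: nodes: 0:pt, 1:pt, 3:pt, 4:pt, 6:F, 7:pt, 8:pt, 9:pt, 10:F, 11:F, 12:F, 13:F edges: (6,0,has); (6,1,has); (6,1,hask); (6,3,has); (10,0,has); (10,7,has); (10,9,has); (11,3,has); (11,7,has); (11,8,has); (12,4,has); (12,8,has); (12,9,has); (13,7,has); (13,8,has); (13,9,has)
final:
nodes: 0:pt, 1:pt, 3:pt, 4:pt, 6:F, 7:pt, 8:pt, 9:pt, 10:F, 11:F, 12:F, 13:F
edges: (6,0,has); (6,1,has); (6,1,hask); (6,3,has); (10,0,has); (10,7,has); (10,9,has); (11,3,has); (11,7,has); (11,8,has); (12,4,has); (12,8,has); (12,9,has); (13,7,has); (13,8,has); (13,9,has)


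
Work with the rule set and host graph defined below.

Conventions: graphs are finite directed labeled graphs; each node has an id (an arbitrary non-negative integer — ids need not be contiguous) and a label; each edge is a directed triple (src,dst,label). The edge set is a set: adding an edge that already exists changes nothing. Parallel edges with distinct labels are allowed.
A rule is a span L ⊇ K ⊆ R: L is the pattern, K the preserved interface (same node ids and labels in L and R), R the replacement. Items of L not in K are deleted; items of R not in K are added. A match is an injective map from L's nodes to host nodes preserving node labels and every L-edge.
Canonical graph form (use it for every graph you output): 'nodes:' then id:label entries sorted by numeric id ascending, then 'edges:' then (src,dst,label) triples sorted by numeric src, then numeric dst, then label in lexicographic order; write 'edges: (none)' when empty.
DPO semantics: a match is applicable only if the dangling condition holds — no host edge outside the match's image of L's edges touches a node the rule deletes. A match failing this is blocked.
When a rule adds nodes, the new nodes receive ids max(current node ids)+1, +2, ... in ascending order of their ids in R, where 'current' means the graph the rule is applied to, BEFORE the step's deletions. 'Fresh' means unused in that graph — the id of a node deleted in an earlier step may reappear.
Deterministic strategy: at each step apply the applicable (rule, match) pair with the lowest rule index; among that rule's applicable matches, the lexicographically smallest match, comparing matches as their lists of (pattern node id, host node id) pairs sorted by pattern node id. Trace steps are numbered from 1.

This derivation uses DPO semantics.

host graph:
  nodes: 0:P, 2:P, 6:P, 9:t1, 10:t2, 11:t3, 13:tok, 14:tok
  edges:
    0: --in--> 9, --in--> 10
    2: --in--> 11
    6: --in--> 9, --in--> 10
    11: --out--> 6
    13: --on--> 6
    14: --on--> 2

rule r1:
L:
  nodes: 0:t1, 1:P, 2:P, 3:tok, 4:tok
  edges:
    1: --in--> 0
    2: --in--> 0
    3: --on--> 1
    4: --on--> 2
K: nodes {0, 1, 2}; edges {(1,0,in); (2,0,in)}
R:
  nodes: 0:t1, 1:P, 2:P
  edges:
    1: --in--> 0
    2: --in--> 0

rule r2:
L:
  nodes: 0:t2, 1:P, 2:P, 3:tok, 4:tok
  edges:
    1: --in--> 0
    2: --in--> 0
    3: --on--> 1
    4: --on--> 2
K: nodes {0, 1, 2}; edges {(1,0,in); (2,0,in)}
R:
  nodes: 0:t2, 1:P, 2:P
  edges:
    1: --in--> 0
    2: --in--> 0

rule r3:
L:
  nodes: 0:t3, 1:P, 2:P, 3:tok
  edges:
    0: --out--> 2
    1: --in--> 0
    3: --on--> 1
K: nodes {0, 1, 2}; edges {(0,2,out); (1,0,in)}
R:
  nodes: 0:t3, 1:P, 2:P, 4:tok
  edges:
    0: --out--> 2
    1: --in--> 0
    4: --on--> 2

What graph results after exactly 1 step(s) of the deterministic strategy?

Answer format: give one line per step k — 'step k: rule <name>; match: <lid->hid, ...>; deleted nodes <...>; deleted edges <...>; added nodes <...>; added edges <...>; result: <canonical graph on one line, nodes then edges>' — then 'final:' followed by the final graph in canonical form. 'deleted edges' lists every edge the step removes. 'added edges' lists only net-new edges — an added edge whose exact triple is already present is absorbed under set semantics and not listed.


step 1: rule r3; match: 0->11, 1->2, 2->6, 3->14; deleted nodes 14; deleted edges (14,2,on); added nodes 15; added edges (15,6,on); result: nodes: 0:P, 2:P, 6:P, 9:t1, 10:t2, 11:t3, 13:tok, 15:tok edges: (0,9,in); (0,10,in); (2,11,in); (6,9,in); (6,10,in); (11,6,out); (13,6,on); (15,6,on)
final:
nodes: 0:P, 2:P, 6:P, 9:t1, 10:t2, 11:t3, 13:tok, 15:tok
edges: (0,9,in); (0,10,in); (2,11,in); (6,9,in); (6,10,in); (11,6,out); (13,6,on); (15,6,on)


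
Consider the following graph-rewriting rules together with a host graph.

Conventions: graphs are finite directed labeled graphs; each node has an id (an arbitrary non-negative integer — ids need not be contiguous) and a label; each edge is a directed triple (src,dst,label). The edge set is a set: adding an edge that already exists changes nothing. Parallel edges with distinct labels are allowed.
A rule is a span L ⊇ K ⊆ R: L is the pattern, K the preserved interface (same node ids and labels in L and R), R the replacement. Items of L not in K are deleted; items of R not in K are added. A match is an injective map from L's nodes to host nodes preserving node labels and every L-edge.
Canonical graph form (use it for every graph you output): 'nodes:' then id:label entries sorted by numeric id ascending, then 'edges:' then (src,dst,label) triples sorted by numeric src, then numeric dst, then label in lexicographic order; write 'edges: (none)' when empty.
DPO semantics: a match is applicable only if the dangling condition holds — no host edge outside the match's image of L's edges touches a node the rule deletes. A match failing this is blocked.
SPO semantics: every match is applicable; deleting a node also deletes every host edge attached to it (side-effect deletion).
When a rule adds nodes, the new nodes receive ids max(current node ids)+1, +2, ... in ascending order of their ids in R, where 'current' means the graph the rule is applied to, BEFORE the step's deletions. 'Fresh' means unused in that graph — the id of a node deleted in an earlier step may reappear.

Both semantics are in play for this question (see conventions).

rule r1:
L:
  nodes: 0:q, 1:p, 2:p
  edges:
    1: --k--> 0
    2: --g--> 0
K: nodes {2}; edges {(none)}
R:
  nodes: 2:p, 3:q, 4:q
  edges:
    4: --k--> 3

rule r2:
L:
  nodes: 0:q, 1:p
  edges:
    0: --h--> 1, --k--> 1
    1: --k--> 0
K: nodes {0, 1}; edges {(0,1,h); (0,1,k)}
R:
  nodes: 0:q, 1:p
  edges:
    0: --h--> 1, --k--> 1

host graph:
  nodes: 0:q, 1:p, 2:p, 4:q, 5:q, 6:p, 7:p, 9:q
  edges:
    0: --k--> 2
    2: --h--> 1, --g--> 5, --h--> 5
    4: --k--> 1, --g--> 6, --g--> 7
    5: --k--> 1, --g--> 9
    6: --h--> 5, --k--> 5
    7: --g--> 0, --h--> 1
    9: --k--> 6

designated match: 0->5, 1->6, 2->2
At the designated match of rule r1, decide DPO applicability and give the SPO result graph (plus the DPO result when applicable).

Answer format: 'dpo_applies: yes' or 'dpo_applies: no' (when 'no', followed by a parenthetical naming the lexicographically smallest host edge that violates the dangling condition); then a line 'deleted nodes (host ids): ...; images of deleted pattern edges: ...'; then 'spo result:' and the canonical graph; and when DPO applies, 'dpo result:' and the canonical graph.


dpo_applies: no
(the rule deletes node 5, which keeps host edge (2,5,h) outside the match image — the dangling condition fails, DPO blocks; SPO proceeds and side-deletes such edges)
deleted nodes (host ids): 5, 6; images of deleted pattern edges: (2,5,g); (6,5,k)
spo result:
nodes: 0:q, 1:p, 2:p, 4:q, 7:p, 9:q, 10:q, 11:q
edges: (0,2,k); (2,1,h); (4,1,k); (4,7,g); (7,0,g); (7,1,h); (11,10,k)


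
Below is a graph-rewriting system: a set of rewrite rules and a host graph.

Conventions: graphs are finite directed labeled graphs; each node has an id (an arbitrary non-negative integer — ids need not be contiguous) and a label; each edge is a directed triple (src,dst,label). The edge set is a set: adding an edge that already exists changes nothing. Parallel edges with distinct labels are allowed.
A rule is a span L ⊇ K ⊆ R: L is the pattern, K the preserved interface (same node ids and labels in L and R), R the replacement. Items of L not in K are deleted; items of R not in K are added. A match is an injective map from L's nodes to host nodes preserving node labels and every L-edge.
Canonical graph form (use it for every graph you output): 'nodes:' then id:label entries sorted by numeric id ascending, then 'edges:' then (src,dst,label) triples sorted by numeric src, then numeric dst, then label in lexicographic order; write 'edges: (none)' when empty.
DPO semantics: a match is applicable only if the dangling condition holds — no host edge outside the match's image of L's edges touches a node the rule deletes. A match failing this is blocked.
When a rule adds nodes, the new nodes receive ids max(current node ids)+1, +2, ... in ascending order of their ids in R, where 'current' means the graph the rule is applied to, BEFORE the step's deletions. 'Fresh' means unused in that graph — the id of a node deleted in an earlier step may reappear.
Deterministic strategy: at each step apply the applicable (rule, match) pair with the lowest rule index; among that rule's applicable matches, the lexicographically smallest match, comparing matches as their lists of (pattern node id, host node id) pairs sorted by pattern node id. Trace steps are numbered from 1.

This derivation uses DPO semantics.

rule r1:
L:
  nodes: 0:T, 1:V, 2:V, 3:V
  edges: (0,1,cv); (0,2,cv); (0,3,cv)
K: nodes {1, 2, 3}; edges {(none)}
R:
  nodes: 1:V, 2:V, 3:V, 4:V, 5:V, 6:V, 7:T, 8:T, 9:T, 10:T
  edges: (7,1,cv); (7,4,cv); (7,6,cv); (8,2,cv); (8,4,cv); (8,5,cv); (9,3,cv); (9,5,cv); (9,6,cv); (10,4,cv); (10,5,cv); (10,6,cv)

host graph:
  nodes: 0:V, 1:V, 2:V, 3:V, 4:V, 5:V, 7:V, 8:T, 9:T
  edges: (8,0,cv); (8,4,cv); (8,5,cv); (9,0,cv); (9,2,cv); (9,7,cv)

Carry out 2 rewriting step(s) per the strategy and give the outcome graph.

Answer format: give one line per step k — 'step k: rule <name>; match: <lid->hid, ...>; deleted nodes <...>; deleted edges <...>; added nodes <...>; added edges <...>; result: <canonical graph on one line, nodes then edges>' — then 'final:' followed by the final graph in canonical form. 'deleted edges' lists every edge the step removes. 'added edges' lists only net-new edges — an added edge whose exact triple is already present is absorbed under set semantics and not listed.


step 1: rule r1; match: 0->8, 1->0, 2->4, 3->5; deleted nodes 8; deleted edges (8,0,cv); (8,4,cv); (8,5,cv); added nodes 10, 11, 12, 13, 14, 15, 16; added edges (13,0,cv); (13,10,cv); (13,12,cv); (14,4,cv); (14,10,cv); (14,11,cv); (15,5,cv); (15,11,cv); (15,12,cv); (16,10,cv); (16,11,cv); (16,12,cv); result: nodes: 0:V, 1:V, 2:V, 3:V, 4:V, 5:V, 7:V, 9:T, 10:V, 11:V, 12:V, 13:T, 14:T, 15:T, 16:T edges: (9,0,cv); (9,2,cv); (9,7,cv); (13,0,cv); (13,10,cv); (13,12,cv); (14,4,cv); (14,10,cv); (14,11,cv); (15,5,cv); (15,11,cv); (15,12,cv); (16,10,cv); (16,11,cv); (16,12,cv)
step 2: rule r1; match: 0->9, 1->0, 2->2, 3->7; deleted nodes 9; deleted edges (9,0,cv); (9,2,cv); (9,7,cv); added nodes 17, 18, 19, 20, 21, 22, 23; added edges (20,0,cv); (20,17,cv); (20,19,cv); (21,2,cv); (21,17,cv); (21,18,cv); (22,7,cv); (22,18,cv); (22,19,cv); (23,17,cv); (23,18,cv); (23,19,cv); result: nodes: 0:V, 1:V, 2:V, 3:V, 4:V, 5:V, 7:V, 10:V, 11:V, 12:V, 13:T, 14:T, 15:T, 16:T, 17:V, 18:V, 19:V, 20:T, 21:T, 22:T, 23:T edges: (13,0,cv); (13,10,cv); (13,12,cv); (14,4,cv); (14,10,cv); (14,11,cv); (15,5,cv); (15,11,cv); (15,12,cv); (16,10,cv); (16,11,cv); (16,12,cv); (20,0,cv); (20,17,cv); (20,19,cv); (21,2,cv); (21,17,cv); (21,18,cv); (22,7,cv); (22,18,cv); (22,19,cv); (23,17,cv); (23,18,cv); (23,19,cv)
final:
nodes: 0:V, 1:V, 2:V, 3:V, 4:V, 5:V, 7:V, 10:V, 11:V, 12:V, 13:T, 14:T, 15:T, 16:T, 17:V, 18:V, 19:V, 20:T, 21:T, 22:T, 23:T
edges: (13,0,cv); (13,10,cv); (13,12,cv); (14,4,cv); (14,10,cv); (14,11,cv); (15,5,cv); (15,11,cv); (15,12,cv); (16,10,cv); (16,11,cv); (16,12,cv); (20,0,cv); (20,17,cv); (20,19,cv); (21,2,cv); (21,17,cv); (21,18,cv); (22,7,cv); (22,18,cv); (22,19,cv); (23,17,cv); (23,18,cv); (23,19,cv)


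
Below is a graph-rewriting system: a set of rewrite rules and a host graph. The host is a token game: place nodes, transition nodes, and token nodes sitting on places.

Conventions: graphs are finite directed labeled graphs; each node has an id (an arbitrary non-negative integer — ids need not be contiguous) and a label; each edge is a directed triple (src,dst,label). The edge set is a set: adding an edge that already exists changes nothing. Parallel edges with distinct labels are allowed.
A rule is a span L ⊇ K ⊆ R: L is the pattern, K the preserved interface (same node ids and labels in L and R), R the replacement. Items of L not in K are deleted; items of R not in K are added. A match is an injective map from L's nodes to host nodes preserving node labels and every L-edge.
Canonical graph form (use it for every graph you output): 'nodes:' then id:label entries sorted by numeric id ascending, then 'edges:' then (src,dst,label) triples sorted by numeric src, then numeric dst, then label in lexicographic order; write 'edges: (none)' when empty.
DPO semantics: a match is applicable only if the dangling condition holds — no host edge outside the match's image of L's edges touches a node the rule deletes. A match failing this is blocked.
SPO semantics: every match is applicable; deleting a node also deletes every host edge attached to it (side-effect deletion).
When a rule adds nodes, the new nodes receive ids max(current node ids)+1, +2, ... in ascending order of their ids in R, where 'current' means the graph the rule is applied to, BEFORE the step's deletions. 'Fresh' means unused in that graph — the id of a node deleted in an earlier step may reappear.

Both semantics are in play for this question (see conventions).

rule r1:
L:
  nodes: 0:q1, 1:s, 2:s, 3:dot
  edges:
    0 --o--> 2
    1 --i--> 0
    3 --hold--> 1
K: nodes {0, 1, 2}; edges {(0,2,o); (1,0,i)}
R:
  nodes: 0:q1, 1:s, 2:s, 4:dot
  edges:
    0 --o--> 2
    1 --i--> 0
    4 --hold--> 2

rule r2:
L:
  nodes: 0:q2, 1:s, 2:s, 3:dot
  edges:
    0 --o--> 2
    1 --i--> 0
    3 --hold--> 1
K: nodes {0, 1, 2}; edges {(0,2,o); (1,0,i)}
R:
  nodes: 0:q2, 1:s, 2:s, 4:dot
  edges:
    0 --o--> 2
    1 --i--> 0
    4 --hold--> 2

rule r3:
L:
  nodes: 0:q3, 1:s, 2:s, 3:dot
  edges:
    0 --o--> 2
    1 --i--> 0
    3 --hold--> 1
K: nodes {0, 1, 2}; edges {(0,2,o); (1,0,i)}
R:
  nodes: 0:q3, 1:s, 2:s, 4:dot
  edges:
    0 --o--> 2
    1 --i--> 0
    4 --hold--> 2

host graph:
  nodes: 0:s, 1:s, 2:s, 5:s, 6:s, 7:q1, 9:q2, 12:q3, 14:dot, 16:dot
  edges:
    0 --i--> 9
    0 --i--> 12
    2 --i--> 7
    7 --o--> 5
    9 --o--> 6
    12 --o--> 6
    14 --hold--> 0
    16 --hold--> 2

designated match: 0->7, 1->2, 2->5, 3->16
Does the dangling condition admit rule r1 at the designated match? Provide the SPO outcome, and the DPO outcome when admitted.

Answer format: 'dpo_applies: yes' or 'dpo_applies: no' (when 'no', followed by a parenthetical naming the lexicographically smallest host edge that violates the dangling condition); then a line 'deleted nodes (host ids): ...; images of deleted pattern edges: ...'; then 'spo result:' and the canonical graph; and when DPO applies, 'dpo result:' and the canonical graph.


dpo_applies: yes
deleted nodes (host ids): 16; images of deleted pattern edges: (16,2,hold)
spo result:
nodes: 0:s, 1:s, 2:s, 5:s, 6:s, 7:q1, 9:q2, 12:q3, 14:dot, 17:dot
edges: (0,9,i); (0,12,i); (2,7,i); (7,5,o); (9,6,o); (12,6,o); (14,0,hold); (17,5,hold)
dpo result:
nodes: 0:s, 1:s, 2:s, 5:s, 6:s, 7:q1, 9:q2, 12:q3, 14:dot, 17:dot
edges: (0,9,i); (0,12,i); (2,7,i); (7,5,o); (9,6,o); (12,6,o); (14,0,hold); (17,5,hold)


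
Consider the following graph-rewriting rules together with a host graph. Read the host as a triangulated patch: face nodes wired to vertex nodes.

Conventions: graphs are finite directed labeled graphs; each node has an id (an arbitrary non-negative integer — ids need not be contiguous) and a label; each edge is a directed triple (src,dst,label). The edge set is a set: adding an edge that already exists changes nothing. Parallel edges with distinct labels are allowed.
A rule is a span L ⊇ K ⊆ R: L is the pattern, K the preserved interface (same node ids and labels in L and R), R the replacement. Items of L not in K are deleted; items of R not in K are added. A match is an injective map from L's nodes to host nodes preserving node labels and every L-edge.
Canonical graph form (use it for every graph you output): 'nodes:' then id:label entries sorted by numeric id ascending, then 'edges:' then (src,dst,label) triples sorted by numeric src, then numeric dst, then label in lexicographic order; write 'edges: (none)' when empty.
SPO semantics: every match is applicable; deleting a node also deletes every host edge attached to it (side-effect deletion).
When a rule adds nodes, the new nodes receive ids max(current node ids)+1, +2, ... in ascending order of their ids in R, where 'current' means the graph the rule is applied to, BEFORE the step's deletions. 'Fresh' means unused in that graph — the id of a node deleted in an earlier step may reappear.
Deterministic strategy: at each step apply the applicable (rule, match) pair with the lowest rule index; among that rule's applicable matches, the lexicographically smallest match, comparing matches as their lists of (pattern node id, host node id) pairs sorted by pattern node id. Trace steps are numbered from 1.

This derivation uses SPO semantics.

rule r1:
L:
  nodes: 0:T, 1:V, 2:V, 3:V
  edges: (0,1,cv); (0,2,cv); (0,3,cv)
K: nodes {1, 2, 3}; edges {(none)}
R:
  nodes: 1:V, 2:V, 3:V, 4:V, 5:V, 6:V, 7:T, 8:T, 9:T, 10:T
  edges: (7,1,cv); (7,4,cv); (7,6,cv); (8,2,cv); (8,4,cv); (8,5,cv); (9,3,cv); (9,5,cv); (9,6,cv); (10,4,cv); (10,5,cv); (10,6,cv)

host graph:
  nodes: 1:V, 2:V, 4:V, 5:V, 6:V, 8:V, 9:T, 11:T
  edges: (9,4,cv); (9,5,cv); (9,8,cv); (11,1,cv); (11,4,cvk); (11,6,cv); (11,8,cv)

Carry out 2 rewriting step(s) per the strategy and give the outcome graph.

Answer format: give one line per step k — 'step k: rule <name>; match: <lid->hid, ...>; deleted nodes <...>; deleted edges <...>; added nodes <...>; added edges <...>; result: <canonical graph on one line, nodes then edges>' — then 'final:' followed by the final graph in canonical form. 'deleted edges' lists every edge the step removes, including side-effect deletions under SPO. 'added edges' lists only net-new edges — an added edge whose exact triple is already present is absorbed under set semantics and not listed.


step 1: rule r1; match: 0->9, 1->4, 2->5, 3->8; deleted nodes 9; deleted edges (9,4,cv); (9,5,cv); (9,8,cv); added nodes 12, 13, 14, 15, 16, 17, 18; added edges (15,4,cv); (15,12,cv); (15,14,cv); (16,5,cv); (16,12,cv); (16,13,cv); (17,8,cv); (17,13,cv); (17,14,cv); (18,12,cv); (18,13,cv); (18,14,cv); result: nodes: 1:V, 2:V, 4:V, 5:V, 6:V, 8:V, 11:T, 12:V, 13:V, 14:V, 15:T, 16:T, 17:T, 18:T edges: (11,1,cv); (11,4,cvk); (11,6,cv); (11,8,cv); (15,4,cv); (15,12,cv); (15,14,cv); (16,5,cv); (16,12,cv); (16,13,cv); (17,8,cv); (17,13,cv); (17,14,cv); (18,12,cv); (18,13,cv); (18,14,cv)
step 2: rule r1; match: 0->11, 1->1, 2->6, 3->8; deleted nodes 11; deleted edges (11,1,cv); (11,4,cvk); (11,6,cv); (11,8,cv); added nodes 19, 20, 21, 22, 23, 24, 25; added edges (22,1,cv); (22,19,cv); (22,21,cv); (23,6,cv); (23,19,cv); (23,20,cv); (24,8,cv); (24,20,cv); (24,21,cv); (25,19,cv); (25,20,cv); (25,21,cv); result: nodes: 1:V, 2:V, 4:V, 5:V, 6:V, 8:V, 12:V, 13:V, 14:V, 15:T, 16:T, 17:T, 18:T, 19:V, 20:V, 21:V, 22:T, 23:T, 24:T, 25:T edges: (15,4,cv); (15,12,cv); (15,14,cv); (16,5,cv); (16,12,cv); (16,13,cv); (17,8,cv); (17,13,cv); (17,14,cv); (18,12,cv); (18,13,cv); (18,14,cv); (22,1,cv); (22,19,cv); (22,21,cv); (23,6,cv); (23,19,cv); (23,20,cv); (24,8,cv); (24,20,cv); (24,21,cv); (25,19,cv); (25,20,cv); (25,21,cv)
final:
nodes: 1:V, 2:V, 4:V, 5:V, 6:V, 8:V, 12:V, 13:V, 14:V, 15:T, 16:T, 17:T, 18:T, 19:V, 20:V, 21:V, 22:T, 23:T, 24:T, 25:T
edges: (15,4,cv); (15,12,cv); (15,14,cv); (16,5,cv); (16,12,cv); (16,13,cv); (17,8,cv); (17,13,cv); (17,14,cv); (18,12,cv); (18,13,cv); (18,14,cv); (22,1,cv); (22,19,cv); (22,21,cv); (23,6,cv); (23,19,cv); (23,20,cv); (24,8,cv); (24,20,cv); (24,21,cv); (25,19,cv); (25,20,cv); (25,21,cv)


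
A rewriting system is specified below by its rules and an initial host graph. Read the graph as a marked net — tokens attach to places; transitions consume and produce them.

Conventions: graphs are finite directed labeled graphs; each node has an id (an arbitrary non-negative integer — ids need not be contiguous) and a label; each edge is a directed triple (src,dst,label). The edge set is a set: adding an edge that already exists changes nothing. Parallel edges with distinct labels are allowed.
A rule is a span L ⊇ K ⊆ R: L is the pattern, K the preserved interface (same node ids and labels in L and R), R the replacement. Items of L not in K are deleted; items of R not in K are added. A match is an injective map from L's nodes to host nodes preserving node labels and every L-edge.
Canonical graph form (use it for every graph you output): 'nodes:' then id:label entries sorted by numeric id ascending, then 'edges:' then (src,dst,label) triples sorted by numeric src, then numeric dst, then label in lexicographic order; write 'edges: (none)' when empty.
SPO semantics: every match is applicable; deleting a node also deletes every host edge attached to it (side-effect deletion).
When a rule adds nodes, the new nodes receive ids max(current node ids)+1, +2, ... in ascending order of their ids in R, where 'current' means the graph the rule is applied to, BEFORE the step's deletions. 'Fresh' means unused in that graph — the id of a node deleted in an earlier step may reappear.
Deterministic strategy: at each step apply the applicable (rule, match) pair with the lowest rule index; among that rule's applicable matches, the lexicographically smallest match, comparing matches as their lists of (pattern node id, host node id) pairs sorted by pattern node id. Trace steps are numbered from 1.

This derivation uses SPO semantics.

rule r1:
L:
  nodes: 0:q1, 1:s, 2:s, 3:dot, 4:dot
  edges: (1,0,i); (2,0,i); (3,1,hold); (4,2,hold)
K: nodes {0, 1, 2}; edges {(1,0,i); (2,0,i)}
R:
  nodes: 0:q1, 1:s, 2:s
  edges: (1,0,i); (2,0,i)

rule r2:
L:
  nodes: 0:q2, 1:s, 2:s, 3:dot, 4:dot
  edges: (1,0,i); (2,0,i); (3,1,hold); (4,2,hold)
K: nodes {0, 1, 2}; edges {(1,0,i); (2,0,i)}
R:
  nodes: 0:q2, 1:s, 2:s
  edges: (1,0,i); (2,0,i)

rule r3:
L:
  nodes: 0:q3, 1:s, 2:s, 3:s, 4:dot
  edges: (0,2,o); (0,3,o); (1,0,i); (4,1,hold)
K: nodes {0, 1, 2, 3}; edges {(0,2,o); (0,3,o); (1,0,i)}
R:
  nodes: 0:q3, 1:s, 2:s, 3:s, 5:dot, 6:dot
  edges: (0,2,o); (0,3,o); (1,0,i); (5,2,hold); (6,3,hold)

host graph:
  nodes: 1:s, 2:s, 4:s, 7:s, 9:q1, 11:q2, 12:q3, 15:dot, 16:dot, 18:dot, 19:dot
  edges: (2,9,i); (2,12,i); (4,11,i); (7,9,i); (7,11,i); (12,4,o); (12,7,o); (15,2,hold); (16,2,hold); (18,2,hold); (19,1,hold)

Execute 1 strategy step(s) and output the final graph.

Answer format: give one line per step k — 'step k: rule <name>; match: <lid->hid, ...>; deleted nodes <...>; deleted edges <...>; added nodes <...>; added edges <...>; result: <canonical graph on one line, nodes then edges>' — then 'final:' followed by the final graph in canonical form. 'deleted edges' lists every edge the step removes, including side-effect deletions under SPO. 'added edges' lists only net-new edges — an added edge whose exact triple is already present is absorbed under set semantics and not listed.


step 1: rule r3; match: 0->12, 1->2, 2->4, 3->7, 4->15; deleted nodes 15; deleted edges (15,2,hold); added nodes 20, 21; added edges (20,4,hold); (21,7,hold); result: nodes: 1:s, 2:s, 4:s, 7:s, 9:q1, 11:q2, 12:q3, 16:dot, 18:dot, 19:dot, 20:dot, 21:dot edges: (2,9,i); (2,12,i); (4,11,i); (7,9,i); (7,11,i); (12,4,o); (12,7,o); (16,2,hold); (18,2,hold); (19,1,hold); (20,4,hold); (21,7,hold)
final:
nodes: 1:s, 2:s, 4:s, 7:s, 9:q1, 11:q2, 12:q3, 16:dot, 18:dot, 19:dot, 20:dot, 21:dot
edges: (2,9,i); (2,12,i); (4,11,i); (7,9,i); (7,11,i); (12,4,o); (12,7,o); (16,2,hold); (18,2,hold); (19,1,hold); (20,4,hold); (21,7,hold)
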